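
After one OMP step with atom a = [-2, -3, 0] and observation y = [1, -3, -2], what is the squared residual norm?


a^T a = 13.
a^T y = 7.
coeff = 7/13 = 7/13.
||r||^2 = 133/13.

133/13


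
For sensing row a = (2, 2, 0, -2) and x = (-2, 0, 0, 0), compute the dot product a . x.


Non-zero terms: ['2*-2']
Products: [-4]
y = sum = -4.

-4


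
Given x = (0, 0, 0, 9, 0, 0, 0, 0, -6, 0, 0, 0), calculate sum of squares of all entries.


Non-zero entries: [(3, 9), (8, -6)]
Squares: [81, 36]
||x||_2^2 = sum = 117.

117


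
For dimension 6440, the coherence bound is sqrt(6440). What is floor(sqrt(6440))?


80^2 = 6400 <= 6440 < 6561 = 81^2, so 80 <= sqrt(6440) < 81.
floor(sqrt(6440)) = 80.

80


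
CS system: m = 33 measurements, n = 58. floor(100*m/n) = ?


100*m/n = 100*33/58 ≈ 56.8966.
floor = 56.

56


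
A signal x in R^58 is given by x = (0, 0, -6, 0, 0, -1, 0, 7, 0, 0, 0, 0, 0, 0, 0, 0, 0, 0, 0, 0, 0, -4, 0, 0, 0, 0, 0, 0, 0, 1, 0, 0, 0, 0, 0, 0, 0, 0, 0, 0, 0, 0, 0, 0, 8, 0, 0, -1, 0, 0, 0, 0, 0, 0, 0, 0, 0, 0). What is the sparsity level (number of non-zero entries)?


Non-zero positions: [2, 5, 7, 21, 29, 44, 47].
Sparsity = 7.

7


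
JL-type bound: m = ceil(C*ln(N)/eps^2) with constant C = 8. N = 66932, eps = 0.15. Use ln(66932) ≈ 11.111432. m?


ln(66932) ≈ 11.111432.
eps^2 = 0.15^2 = 0.0225.
C*ln(N)/eps^2 ≈ 8*11.111432/0.0225 ≈ 3950.7314.
m = ceil(3950.7314) = 3951.

3951


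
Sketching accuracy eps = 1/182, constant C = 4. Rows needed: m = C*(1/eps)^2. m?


1/eps = 182.
(1/eps)^2 = 33124.
m = 4*33124 = 132496.

132496


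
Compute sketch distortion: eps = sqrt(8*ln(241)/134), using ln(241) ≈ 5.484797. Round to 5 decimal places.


ln(241) ≈ 5.484797.
8*ln(N)/m ≈ 8*5.484797/134 ≈ 0.32745057.
eps = sqrt(0.32745057) ≈ 0.572233 ≈ 0.57223.

0.57223


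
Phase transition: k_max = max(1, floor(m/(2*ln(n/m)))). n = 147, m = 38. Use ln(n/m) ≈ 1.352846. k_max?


n/m = 147/38.
ln(n/m) ≈ 1.352846.
2*ln(n/m) ≈ 2.705692.
m/(2*ln(n/m)) ≈ 38/2.705692 ≈ 14.0445.
floor = 14.
k_max = max(1, 14) = 14.

14


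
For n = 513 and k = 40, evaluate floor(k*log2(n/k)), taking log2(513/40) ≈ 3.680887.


log2(n/k) = log2(513/40) ≈ 3.680887.
k*log2(n/k) ≈ 40*3.680887 = 147.23548.
floor(147.23548) = 147.

147


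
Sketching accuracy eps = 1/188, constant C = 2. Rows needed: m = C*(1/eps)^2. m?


1/eps = 188.
(1/eps)^2 = 35344.
m = 2*35344 = 70688.

70688


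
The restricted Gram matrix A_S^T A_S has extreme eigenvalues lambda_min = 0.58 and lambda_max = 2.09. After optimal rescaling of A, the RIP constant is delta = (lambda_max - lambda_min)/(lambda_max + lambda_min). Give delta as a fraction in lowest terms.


lambda_max - lambda_min = 2.09 - 0.58 = 1.51.
lambda_max + lambda_min = 2.09 + 0.58 = 2.67.
delta = 1.51/2.67 = 151/267.

151/267


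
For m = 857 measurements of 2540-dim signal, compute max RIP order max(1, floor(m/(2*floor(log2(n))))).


floor(log2(2540)) = 11.
2*11 = 22.
m/(2*floor(log2(n))) = 857/22 ≈ 38.9545.
floor = 38.
k = max(1, 38) = 38.

38


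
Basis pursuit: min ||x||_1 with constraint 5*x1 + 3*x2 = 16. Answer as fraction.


Axis intercepts:
  x1 = 16/5, x2 = 0: L1 = 16/5
  x1 = 0, x2 = 16/3: L1 = 16/3
x* = (16/5, 0)
||x*||_1 = 16/5.

16/5


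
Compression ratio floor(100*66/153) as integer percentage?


100*m/n = 100*66/153 ≈ 43.1373.
floor = 43.

43


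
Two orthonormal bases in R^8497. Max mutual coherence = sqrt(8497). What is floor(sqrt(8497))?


92^2 = 8464 <= 8497 < 8649 = 93^2, so 92 <= sqrt(8497) < 93.
floor(sqrt(8497)) = 92.

92


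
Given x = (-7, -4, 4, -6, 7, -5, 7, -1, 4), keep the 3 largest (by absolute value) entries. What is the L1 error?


Sorted |x_i| descending: [7, 7, 7, 6, 5, 4, 4, 4, 1]
Keep top 3: [7, 7, 7]
Tail entries: [6, 5, 4, 4, 4, 1]
L1 error = sum of tail = 24.

24


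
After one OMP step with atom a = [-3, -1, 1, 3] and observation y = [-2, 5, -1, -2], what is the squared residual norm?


a^T a = 20.
a^T y = -6.
coeff = -6/20 = -3/10.
||r||^2 = 161/5.

161/5


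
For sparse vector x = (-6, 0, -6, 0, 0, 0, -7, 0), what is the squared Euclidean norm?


Non-zero entries: [(0, -6), (2, -6), (6, -7)]
Squares: [36, 36, 49]
||x||_2^2 = sum = 121.

121


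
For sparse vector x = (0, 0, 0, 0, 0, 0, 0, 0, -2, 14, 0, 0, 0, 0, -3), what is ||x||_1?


Non-zero entries: [(8, -2), (9, 14), (14, -3)]
Absolute values: [2, 14, 3]
||x||_1 = sum = 19.

19


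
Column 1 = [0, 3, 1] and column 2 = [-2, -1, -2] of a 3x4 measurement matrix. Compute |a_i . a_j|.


Inner product: 0*-2 + 3*-1 + 1*-2
Products: [0, -3, -2]
Sum = -5.
|dot| = 5.

5


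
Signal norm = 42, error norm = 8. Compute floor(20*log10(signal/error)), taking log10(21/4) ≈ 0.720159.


||x||/||e|| = 42/8 = 21/4.
log10(21/4) ≈ 0.720159.
20*log10(||x||/||e||) ≈ 20*0.720159 = 14.40318.
floor(14.40318) = 14.

14


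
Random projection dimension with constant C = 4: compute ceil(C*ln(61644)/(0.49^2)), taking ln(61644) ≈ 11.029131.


ln(61644) ≈ 11.029131.
eps^2 = 0.49^2 = 0.2401.
C*ln(N)/eps^2 ≈ 4*11.029131/0.2401 ≈ 183.7423.
m = ceil(183.7423) = 184.

184


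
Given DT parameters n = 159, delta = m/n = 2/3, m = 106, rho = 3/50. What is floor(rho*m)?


m = 2/3*159 = 106.
rho = 3/50.
rho*m = 3/50*106 = 6.36.
k = floor(6.36) = 6.

6


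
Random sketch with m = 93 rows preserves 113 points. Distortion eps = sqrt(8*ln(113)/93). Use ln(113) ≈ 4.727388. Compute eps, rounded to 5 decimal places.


ln(113) ≈ 4.727388.
8*ln(N)/m ≈ 8*4.727388/93 ≈ 0.40665703.
eps = sqrt(0.40665703) ≈ 0.6376967 ≈ 0.63770.

0.63770


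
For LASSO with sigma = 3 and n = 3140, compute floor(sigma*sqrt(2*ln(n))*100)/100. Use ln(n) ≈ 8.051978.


ln(3140) ≈ 8.051978.
2*ln(n) ≈ 16.103956.
sqrt(2*ln(n)) ≈ sqrt(16.103956) ≈ 4.012973.
lambda ≈ 3*4.012973 = 12.038919.
floor(lambda*100)/100 = 12.03.

12.03


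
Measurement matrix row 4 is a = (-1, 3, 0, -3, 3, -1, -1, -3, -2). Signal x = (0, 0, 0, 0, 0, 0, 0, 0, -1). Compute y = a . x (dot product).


Non-zero terms: ['-2*-1']
Products: [2]
y = sum = 2.

2


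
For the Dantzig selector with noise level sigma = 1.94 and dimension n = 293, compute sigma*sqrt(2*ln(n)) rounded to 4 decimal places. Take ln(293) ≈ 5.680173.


ln(293) ≈ 5.680173.
2*ln(n) ≈ 11.360346.
sqrt(2*ln(n)) ≈ sqrt(11.360346) ≈ 3.370511.
threshold ≈ 1.94*3.370511 = 6.53879134 ≈ 6.5388.

6.5388


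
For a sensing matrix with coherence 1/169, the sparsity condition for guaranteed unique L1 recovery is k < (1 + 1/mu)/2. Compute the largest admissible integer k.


1/mu = 169.
1 + 1/mu = 170.
(1 + 1/mu)/2 = 85 is an integer and the inequality is strict, so k_max = 85 - 1 = 84.

84


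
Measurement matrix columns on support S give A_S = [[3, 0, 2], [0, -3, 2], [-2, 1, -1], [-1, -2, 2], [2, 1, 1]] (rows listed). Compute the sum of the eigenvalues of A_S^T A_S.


Sum of eigenvalues of A_S^T A_S = trace(A_S^T A_S) = sum of squared column norms of A_S.
A_S^T A_S diagonal: [18, 15, 14].
trace = 18 + 15 + 14 = 47.

47


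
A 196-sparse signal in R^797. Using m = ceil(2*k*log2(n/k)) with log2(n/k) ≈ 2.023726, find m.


log2(n/k) = log2(797/196) ≈ 2.023726.
2*k*log2(n/k) ≈ 2*196*2.023726 = 793.300592.
m = ceil(793.300592) = 794.

794


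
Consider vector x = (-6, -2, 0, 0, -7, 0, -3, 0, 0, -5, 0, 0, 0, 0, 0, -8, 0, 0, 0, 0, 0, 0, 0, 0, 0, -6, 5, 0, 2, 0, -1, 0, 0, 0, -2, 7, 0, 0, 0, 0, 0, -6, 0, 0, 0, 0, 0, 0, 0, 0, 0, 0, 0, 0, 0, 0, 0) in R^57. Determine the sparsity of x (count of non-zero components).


Non-zero positions: [0, 1, 4, 6, 9, 15, 25, 26, 28, 30, 34, 35, 41].
Sparsity = 13.

13


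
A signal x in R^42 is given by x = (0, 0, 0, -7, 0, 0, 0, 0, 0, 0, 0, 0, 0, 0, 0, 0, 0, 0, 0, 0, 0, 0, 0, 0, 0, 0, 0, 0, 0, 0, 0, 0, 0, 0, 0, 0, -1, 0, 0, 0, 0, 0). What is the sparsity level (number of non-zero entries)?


Non-zero positions: [3, 36].
Sparsity = 2.

2


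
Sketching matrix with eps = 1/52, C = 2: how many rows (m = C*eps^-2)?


1/eps = 52.
(1/eps)^2 = 2704.
m = 2*2704 = 5408.

5408


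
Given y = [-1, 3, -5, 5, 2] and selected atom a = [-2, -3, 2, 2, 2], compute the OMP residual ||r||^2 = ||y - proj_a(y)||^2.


a^T a = 25.
a^T y = -3.
coeff = -3/25 = -3/25.
||r||^2 = 1591/25.

1591/25


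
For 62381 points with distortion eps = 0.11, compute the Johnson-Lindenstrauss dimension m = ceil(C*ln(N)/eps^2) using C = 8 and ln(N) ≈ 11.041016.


ln(62381) ≈ 11.041016.
eps^2 = 0.11^2 = 0.0121.
C*ln(N)/eps^2 ≈ 8*11.041016/0.0121 ≈ 7299.8453.
m = ceil(7299.8453) = 7300.

7300


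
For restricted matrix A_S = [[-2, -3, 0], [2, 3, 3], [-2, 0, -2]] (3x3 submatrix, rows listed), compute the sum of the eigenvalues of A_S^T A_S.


Sum of eigenvalues of A_S^T A_S = trace(A_S^T A_S) = sum of squared column norms of A_S.
A_S^T A_S diagonal: [12, 18, 13].
trace = 12 + 18 + 13 = 43.

43


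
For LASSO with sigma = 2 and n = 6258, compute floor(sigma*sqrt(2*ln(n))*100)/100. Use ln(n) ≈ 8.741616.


ln(6258) ≈ 8.741616.
2*ln(n) ≈ 17.483232.
sqrt(2*ln(n)) ≈ sqrt(17.483232) ≈ 4.181295.
lambda ≈ 2*4.181295 = 8.36259.
floor(lambda*100)/100 = 8.36.

8.36


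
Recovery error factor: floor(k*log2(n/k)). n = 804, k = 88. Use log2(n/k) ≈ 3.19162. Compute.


log2(n/k) = log2(804/88) ≈ 3.19162.
k*log2(n/k) ≈ 88*3.19162 = 280.86256.
floor(280.86256) = 280.

280


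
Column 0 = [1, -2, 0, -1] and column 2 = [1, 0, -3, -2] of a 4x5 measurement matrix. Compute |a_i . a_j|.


Inner product: 1*1 + -2*0 + 0*-3 + -1*-2
Products: [1, 0, 0, 2]
Sum = 3.
|dot| = 3.

3


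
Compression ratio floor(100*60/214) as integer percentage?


100*m/n = 100*60/214 ≈ 28.0374.
floor = 28.

28


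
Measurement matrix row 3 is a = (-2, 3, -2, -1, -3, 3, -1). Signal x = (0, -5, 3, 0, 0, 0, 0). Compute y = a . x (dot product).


Non-zero terms: ['3*-5', '-2*3']
Products: [-15, -6]
y = sum = -21.

-21


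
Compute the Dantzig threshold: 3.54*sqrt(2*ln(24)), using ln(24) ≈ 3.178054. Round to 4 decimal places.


ln(24) ≈ 3.178054.
2*ln(n) ≈ 6.356108.
sqrt(2*ln(n)) ≈ sqrt(6.356108) ≈ 2.521132.
threshold ≈ 3.54*2.521132 = 8.92480728 ≈ 8.9248.

8.9248


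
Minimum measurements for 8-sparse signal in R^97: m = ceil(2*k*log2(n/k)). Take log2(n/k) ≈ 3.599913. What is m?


log2(n/k) = log2(97/8) ≈ 3.599913.
2*k*log2(n/k) ≈ 2*8*3.599913 = 57.598608.
m = ceil(57.598608) = 58.

58


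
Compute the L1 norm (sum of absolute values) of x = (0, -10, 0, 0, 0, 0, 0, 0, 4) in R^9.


Non-zero entries: [(1, -10), (8, 4)]
Absolute values: [10, 4]
||x||_1 = sum = 14.

14


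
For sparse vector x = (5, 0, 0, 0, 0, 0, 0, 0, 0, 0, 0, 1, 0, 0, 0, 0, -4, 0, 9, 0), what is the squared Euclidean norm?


Non-zero entries: [(0, 5), (11, 1), (16, -4), (18, 9)]
Squares: [25, 1, 16, 81]
||x||_2^2 = sum = 123.

123


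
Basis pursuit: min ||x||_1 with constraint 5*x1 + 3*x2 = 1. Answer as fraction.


Axis intercepts:
  x1 = 1/5, x2 = 0: L1 = 1/5
  x1 = 0, x2 = 1/3: L1 = 1/3
x* = (1/5, 0)
||x*||_1 = 1/5.

1/5


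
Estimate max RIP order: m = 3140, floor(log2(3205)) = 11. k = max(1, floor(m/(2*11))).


floor(log2(3205)) = 11.
2*11 = 22.
m/(2*floor(log2(n))) = 3140/22 ≈ 142.7273.
floor = 142.
k = max(1, 142) = 142.

142


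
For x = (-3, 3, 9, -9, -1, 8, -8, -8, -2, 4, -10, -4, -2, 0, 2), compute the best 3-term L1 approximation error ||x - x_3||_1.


Sorted |x_i| descending: [10, 9, 9, 8, 8, 8, 4, 4, 3, 3, 2, 2, 2, 1, 0]
Keep top 3: [10, 9, 9]
Tail entries: [8, 8, 8, 4, 4, 3, 3, 2, 2, 2, 1, 0]
L1 error = sum of tail = 45.

45


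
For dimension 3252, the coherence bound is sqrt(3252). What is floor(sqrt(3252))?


57^2 = 3249 <= 3252 < 3364 = 58^2, so 57 <= sqrt(3252) < 58.
floor(sqrt(3252)) = 57.

57


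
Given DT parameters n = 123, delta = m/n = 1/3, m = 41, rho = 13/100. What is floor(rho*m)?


m = 1/3*123 = 41.
rho = 13/100.
rho*m = 13/100*41 = 5.33.
k = floor(5.33) = 5.

5


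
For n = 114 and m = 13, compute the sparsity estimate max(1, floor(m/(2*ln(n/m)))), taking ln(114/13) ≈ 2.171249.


n/m = 114/13.
ln(n/m) ≈ 2.171249.
2*ln(n/m) ≈ 4.342498.
m/(2*ln(n/m)) ≈ 13/4.342498 ≈ 2.9937.
floor = 2.
k_max = max(1, 2) = 2.

2


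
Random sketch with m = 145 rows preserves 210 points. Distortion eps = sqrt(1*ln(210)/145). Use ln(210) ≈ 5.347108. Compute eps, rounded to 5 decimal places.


ln(210) ≈ 5.347108.
1*ln(N)/m ≈ 1*5.347108/145 ≈ 0.03687661.
eps = sqrt(0.03687661) ≈ 0.1920328 ≈ 0.19203.

0.19203


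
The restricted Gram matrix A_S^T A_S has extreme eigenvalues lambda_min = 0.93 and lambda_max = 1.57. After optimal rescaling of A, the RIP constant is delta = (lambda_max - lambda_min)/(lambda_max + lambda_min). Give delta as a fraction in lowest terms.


lambda_max - lambda_min = 1.57 - 0.93 = 0.64.
lambda_max + lambda_min = 1.57 + 0.93 = 2.50.
delta = 0.64/2.50 = 64/250 = 32/125.

32/125


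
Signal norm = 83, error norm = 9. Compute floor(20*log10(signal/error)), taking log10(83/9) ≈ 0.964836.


||x||/||e|| = 83/9.
log10(83/9) ≈ 0.964836.
20*log10(||x||/||e||) ≈ 20*0.964836 = 19.29672.
floor(19.29672) = 19.

19


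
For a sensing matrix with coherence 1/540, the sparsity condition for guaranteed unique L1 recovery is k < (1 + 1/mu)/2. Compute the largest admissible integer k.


1/mu = 540.
1 + 1/mu = 541.
(1 + 1/mu)/2 = 270.5 is not an integer, so k_max = floor(270.5) = 270.

270


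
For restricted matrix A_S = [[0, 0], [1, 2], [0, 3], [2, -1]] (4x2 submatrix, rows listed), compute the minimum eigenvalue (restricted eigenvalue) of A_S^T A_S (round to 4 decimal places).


A_S^T A_S = [[5, 0], [0, 14]].
trace = 19.
det = 70.
disc = trace^2 - 4*det = 361 - 4*70 = 81.
sqrt(81) = 9.
lam_min = (19 - 9)/2 = 5 = 5.0000.

5.0000


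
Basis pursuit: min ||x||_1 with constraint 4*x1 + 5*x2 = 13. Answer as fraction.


Axis intercepts:
  x1 = 13/4, x2 = 0: L1 = 13/4
  x1 = 0, x2 = 13/5: L1 = 13/5
x* = (0, 13/5)
||x*||_1 = 13/5.

13/5


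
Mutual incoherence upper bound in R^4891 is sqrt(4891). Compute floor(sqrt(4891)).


69^2 = 4761 <= 4891 < 4900 = 70^2, so 69 <= sqrt(4891) < 70.
floor(sqrt(4891)) = 69.

69


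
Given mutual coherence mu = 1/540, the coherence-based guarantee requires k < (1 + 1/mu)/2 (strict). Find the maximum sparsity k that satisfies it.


1/mu = 540.
1 + 1/mu = 541.
(1 + 1/mu)/2 = 270.5 is not an integer, so k_max = floor(270.5) = 270.

270


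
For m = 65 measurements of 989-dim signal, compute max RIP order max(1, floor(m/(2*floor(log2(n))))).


floor(log2(989)) = 9.
2*9 = 18.
m/(2*floor(log2(n))) = 65/18 ≈ 3.6111.
floor = 3.
k = max(1, 3) = 3.

3


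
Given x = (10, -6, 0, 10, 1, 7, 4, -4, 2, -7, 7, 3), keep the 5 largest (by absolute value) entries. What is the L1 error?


Sorted |x_i| descending: [10, 10, 7, 7, 7, 6, 4, 4, 3, 2, 1, 0]
Keep top 5: [10, 10, 7, 7, 7]
Tail entries: [6, 4, 4, 3, 2, 1, 0]
L1 error = sum of tail = 20.

20


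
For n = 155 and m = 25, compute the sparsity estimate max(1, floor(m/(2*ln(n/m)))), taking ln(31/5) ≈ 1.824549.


n/m = 155/25 = 31/5.
ln(n/m) ≈ 1.824549.
2*ln(n/m) ≈ 3.649098.
m/(2*ln(n/m)) ≈ 25/3.649098 ≈ 6.851.
floor = 6.
k_max = max(1, 6) = 6.

6


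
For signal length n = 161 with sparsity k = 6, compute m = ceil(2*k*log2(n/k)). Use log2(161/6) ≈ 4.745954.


log2(n/k) = log2(161/6) ≈ 4.745954.
2*k*log2(n/k) ≈ 2*6*4.745954 = 56.951448.
m = ceil(56.951448) = 57.

57


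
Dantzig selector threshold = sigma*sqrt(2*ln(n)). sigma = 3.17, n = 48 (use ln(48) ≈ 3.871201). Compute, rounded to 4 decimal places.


ln(48) ≈ 3.871201.
2*ln(n) ≈ 7.742402.
sqrt(2*ln(n)) ≈ sqrt(7.742402) ≈ 2.782517.
threshold ≈ 3.17*2.782517 = 8.82057889 ≈ 8.8206.

8.8206


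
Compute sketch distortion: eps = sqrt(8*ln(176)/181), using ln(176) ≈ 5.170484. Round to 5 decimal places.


ln(176) ≈ 5.170484.
8*ln(N)/m ≈ 8*5.170484/181 ≈ 0.22852968.
eps = sqrt(0.22852968) ≈ 0.4780478 ≈ 0.47805.

0.47805


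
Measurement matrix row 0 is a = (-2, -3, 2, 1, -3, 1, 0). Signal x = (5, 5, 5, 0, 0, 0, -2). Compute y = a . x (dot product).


Non-zero terms: ['-2*5', '-3*5', '2*5', '0*-2']
Products: [-10, -15, 10, 0]
y = sum = -15.

-15


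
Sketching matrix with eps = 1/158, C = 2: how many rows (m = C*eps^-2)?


1/eps = 158.
(1/eps)^2 = 24964.
m = 2*24964 = 49928.

49928


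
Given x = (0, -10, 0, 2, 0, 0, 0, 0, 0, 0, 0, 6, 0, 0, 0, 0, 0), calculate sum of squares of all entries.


Non-zero entries: [(1, -10), (3, 2), (11, 6)]
Squares: [100, 4, 36]
||x||_2^2 = sum = 140.

140


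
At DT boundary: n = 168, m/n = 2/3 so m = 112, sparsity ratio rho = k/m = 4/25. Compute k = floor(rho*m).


m = 2/3*168 = 112.
rho = 4/25.
rho*m = 4/25*112 = 17.92.
k = floor(17.92) = 17.

17


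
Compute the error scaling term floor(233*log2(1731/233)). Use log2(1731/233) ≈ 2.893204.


log2(n/k) = log2(1731/233) ≈ 2.893204.
k*log2(n/k) ≈ 233*2.893204 = 674.116532.
floor(674.116532) = 674.

674


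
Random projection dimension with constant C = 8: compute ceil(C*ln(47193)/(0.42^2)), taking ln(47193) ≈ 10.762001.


ln(47193) ≈ 10.762001.
eps^2 = 0.42^2 = 0.1764.
C*ln(N)/eps^2 ≈ 8*10.762001/0.1764 ≈ 488.0726.
m = ceil(488.0726) = 489.

489


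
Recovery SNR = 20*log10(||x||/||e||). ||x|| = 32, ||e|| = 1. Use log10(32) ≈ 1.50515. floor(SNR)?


||x||/||e|| = 32/1 = 32.
log10(32) ≈ 1.50515.
20*log10(||x||/||e||) ≈ 20*1.50515 = 30.103.
floor(30.103) = 30.

30


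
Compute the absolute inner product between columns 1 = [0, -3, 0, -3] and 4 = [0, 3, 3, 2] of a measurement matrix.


Inner product: 0*0 + -3*3 + 0*3 + -3*2
Products: [0, -9, 0, -6]
Sum = -15.
|dot| = 15.

15


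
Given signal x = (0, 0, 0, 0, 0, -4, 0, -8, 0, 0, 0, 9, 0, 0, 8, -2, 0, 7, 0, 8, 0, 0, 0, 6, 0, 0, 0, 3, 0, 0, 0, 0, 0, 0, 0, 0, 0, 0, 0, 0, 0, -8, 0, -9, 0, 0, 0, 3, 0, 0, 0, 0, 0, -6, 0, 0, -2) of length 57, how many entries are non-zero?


Non-zero positions: [5, 7, 11, 14, 15, 17, 19, 23, 27, 41, 43, 47, 53, 56].
Sparsity = 14.

14


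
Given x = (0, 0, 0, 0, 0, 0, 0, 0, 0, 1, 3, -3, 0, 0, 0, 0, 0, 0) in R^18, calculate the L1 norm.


Non-zero entries: [(9, 1), (10, 3), (11, -3)]
Absolute values: [1, 3, 3]
||x||_1 = sum = 7.

7


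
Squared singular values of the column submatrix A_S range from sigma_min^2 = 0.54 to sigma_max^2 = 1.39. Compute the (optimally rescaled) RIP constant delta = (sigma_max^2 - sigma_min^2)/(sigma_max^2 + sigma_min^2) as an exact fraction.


lambda_max - lambda_min = 1.39 - 0.54 = 0.85.
lambda_max + lambda_min = 1.39 + 0.54 = 1.93.
delta = 0.85/1.93 = 85/193.

85/193


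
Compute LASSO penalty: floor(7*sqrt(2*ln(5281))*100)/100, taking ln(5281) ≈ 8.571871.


ln(5281) ≈ 8.571871.
2*ln(n) ≈ 17.143742.
sqrt(2*ln(n)) ≈ sqrt(17.143742) ≈ 4.1405.
lambda ≈ 7*4.1405 = 28.9835.
floor(lambda*100)/100 = 28.98.

28.98


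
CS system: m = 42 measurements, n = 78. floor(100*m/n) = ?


100*m/n = 100*42/78 ≈ 53.8462.
floor = 53.

53


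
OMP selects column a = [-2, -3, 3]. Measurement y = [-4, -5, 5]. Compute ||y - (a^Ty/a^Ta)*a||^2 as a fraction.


a^T a = 22.
a^T y = 38.
coeff = 38/22 = 19/11.
||r||^2 = 4/11.

4/11


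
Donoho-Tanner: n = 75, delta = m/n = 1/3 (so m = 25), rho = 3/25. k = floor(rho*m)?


m = 1/3*75 = 25.
rho = 3/25.
rho*m = 3/25*25 = 3.
k = floor(3) = 3.

3


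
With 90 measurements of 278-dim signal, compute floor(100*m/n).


100*m/n = 100*90/278 ≈ 32.3741.
floor = 32.

32


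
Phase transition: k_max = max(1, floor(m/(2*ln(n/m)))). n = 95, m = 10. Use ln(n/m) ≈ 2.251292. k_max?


n/m = 95/10 = 19/2.
ln(n/m) ≈ 2.251292.
2*ln(n/m) ≈ 4.502584.
m/(2*ln(n/m)) ≈ 10/4.502584 ≈ 2.2209.
floor = 2.
k_max = max(1, 2) = 2.

2


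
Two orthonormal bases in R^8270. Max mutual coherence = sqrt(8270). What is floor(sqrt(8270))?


90^2 = 8100 <= 8270 < 8281 = 91^2, so 90 <= sqrt(8270) < 91.
floor(sqrt(8270)) = 90.

90


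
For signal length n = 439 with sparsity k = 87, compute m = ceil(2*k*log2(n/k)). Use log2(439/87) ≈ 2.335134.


log2(n/k) = log2(439/87) ≈ 2.335134.
2*k*log2(n/k) ≈ 2*87*2.335134 = 406.313316.
m = ceil(406.313316) = 407.

407


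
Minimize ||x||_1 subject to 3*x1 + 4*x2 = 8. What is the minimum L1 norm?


Axis intercepts:
  x1 = 8/3, x2 = 0: L1 = 8/3
  x1 = 0, x2 = 2: L1 = 2
x* = (0, 2)
||x*||_1 = 2.

2


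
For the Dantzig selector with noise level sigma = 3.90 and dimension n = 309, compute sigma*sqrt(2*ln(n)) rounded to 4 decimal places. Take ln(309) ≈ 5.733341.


ln(309) ≈ 5.733341.
2*ln(n) ≈ 11.466682.
sqrt(2*ln(n)) ≈ sqrt(11.466682) ≈ 3.386249.
threshold ≈ 3.90*3.386249 = 13.2063711 ≈ 13.2064.

13.2064


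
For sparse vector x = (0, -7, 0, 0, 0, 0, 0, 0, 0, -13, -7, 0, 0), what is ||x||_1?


Non-zero entries: [(1, -7), (9, -13), (10, -7)]
Absolute values: [7, 13, 7]
||x||_1 = sum = 27.

27


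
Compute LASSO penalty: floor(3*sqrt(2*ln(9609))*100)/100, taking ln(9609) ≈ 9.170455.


ln(9609) ≈ 9.170455.
2*ln(n) ≈ 18.34091.
sqrt(2*ln(n)) ≈ sqrt(18.34091) ≈ 4.282629.
lambda ≈ 3*4.282629 = 12.847887.
floor(lambda*100)/100 = 12.84.

12.84


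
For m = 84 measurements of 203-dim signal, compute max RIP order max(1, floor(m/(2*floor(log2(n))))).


floor(log2(203)) = 7.
2*7 = 14.
m/(2*floor(log2(n))) = 84/14 ≈ 6.0.
floor = 6.
k = max(1, 6) = 6.

6


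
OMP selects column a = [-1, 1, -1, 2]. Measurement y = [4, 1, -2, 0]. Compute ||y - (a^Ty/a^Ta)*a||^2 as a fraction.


a^T a = 7.
a^T y = -1.
coeff = -1/7 = -1/7.
||r||^2 = 146/7.

146/7


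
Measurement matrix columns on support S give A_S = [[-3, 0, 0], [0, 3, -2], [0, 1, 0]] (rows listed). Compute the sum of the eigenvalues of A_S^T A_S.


Sum of eigenvalues of A_S^T A_S = trace(A_S^T A_S) = sum of squared column norms of A_S.
A_S^T A_S diagonal: [9, 10, 4].
trace = 9 + 10 + 4 = 23.

23


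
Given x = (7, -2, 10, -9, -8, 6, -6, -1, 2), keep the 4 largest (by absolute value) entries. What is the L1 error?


Sorted |x_i| descending: [10, 9, 8, 7, 6, 6, 2, 2, 1]
Keep top 4: [10, 9, 8, 7]
Tail entries: [6, 6, 2, 2, 1]
L1 error = sum of tail = 17.

17


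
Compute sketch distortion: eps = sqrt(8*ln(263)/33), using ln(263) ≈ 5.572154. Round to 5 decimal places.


ln(263) ≈ 5.572154.
8*ln(N)/m ≈ 8*5.572154/33 ≈ 1.35082521.
eps = sqrt(1.35082521) ≈ 1.1622501 ≈ 1.16225.

1.16225


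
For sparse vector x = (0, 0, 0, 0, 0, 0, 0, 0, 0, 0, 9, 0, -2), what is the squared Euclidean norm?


Non-zero entries: [(10, 9), (12, -2)]
Squares: [81, 4]
||x||_2^2 = sum = 85.

85


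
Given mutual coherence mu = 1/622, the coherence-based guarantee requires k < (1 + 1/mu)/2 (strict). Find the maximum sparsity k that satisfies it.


1/mu = 622.
1 + 1/mu = 623.
(1 + 1/mu)/2 = 311.5 is not an integer, so k_max = floor(311.5) = 311.

311


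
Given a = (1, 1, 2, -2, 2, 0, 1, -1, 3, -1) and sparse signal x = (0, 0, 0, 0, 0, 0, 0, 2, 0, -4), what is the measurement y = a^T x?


Non-zero terms: ['-1*2', '-1*-4']
Products: [-2, 4]
y = sum = 2.

2


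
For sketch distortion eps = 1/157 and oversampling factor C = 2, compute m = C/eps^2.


1/eps = 157.
(1/eps)^2 = 24649.
m = 2*24649 = 49298.

49298


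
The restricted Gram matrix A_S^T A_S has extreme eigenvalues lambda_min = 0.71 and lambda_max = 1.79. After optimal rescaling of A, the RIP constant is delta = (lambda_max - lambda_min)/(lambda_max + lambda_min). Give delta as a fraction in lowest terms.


lambda_max - lambda_min = 1.79 - 0.71 = 1.08.
lambda_max + lambda_min = 1.79 + 0.71 = 2.50.
delta = 1.08/2.50 = 108/250 = 54/125.

54/125


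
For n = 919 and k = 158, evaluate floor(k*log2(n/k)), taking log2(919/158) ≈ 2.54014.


log2(n/k) = log2(919/158) ≈ 2.54014.
k*log2(n/k) ≈ 158*2.54014 = 401.34212.
floor(401.34212) = 401.

401


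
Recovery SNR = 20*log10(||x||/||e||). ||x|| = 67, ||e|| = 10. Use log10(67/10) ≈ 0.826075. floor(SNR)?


||x||/||e|| = 67/10.
log10(67/10) ≈ 0.826075.
20*log10(||x||/||e||) ≈ 20*0.826075 = 16.5215.
floor(16.5215) = 16.

16


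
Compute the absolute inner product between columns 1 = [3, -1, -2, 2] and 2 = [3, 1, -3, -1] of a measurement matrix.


Inner product: 3*3 + -1*1 + -2*-3 + 2*-1
Products: [9, -1, 6, -2]
Sum = 12.
|dot| = 12.

12


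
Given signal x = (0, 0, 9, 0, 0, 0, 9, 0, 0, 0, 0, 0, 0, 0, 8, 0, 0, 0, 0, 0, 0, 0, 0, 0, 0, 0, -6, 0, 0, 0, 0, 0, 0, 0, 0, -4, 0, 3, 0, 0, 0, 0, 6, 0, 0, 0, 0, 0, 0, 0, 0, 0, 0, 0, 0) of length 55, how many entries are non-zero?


Non-zero positions: [2, 6, 14, 26, 35, 37, 42].
Sparsity = 7.

7


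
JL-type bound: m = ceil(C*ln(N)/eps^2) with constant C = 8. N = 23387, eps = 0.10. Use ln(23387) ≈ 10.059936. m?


ln(23387) ≈ 10.059936.
eps^2 = 0.10^2 = 0.01.
C*ln(N)/eps^2 ≈ 8*10.059936/0.01 ≈ 8047.9488.
m = ceil(8047.9488) = 8048.

8048


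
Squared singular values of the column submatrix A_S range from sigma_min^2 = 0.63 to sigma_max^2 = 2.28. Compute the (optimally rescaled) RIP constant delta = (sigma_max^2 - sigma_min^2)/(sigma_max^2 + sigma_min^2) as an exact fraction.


lambda_max - lambda_min = 2.28 - 0.63 = 1.65.
lambda_max + lambda_min = 2.28 + 0.63 = 2.91.
delta = 1.65/2.91 = 165/291 = 55/97.

55/97


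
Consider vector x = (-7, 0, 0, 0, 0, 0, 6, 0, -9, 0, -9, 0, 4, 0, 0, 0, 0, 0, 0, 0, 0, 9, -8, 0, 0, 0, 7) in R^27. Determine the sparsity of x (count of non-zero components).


Non-zero positions: [0, 6, 8, 10, 12, 21, 22, 26].
Sparsity = 8.

8


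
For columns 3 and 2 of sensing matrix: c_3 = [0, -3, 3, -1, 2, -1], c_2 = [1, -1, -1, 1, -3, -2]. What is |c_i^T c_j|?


Inner product: 0*1 + -3*-1 + 3*-1 + -1*1 + 2*-3 + -1*-2
Products: [0, 3, -3, -1, -6, 2]
Sum = -5.
|dot| = 5.

5


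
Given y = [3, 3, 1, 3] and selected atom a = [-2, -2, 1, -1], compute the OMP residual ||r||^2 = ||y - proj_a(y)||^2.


a^T a = 10.
a^T y = -14.
coeff = -14/10 = -7/5.
||r||^2 = 42/5.

42/5


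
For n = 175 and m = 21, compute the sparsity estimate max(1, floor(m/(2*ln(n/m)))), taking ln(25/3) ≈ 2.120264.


n/m = 175/21 = 25/3.
ln(n/m) ≈ 2.120264.
2*ln(n/m) ≈ 4.240528.
m/(2*ln(n/m)) ≈ 21/4.240528 ≈ 4.9522.
floor = 4.
k_max = max(1, 4) = 4.

4


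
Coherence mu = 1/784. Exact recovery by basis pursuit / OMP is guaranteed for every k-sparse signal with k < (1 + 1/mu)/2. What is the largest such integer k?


1/mu = 784.
1 + 1/mu = 785.
(1 + 1/mu)/2 = 392.5 is not an integer, so k_max = floor(392.5) = 392.

392


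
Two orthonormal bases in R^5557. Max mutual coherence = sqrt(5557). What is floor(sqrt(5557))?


74^2 = 5476 <= 5557 < 5625 = 75^2, so 74 <= sqrt(5557) < 75.
floor(sqrt(5557)) = 74.

74


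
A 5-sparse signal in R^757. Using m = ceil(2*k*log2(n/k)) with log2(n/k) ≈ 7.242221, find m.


log2(n/k) = log2(757/5) ≈ 7.242221.
2*k*log2(n/k) ≈ 2*5*7.242221 = 72.42221.
m = ceil(72.42221) = 73.

73


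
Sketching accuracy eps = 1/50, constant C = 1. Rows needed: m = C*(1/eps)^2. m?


1/eps = 50.
(1/eps)^2 = 2500.
m = 1*2500 = 2500.

2500


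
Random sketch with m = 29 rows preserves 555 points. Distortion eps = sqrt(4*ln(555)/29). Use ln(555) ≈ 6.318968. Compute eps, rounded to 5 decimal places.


ln(555) ≈ 6.318968.
4*ln(N)/m ≈ 4*6.318968/29 ≈ 0.87158179.
eps = sqrt(0.87158179) ≈ 0.9335854 ≈ 0.93359.

0.93359


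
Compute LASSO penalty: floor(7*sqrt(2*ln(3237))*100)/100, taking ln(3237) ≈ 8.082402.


ln(3237) ≈ 8.082402.
2*ln(n) ≈ 16.164804.
sqrt(2*ln(n)) ≈ sqrt(16.164804) ≈ 4.020548.
lambda ≈ 7*4.020548 = 28.143836.
floor(lambda*100)/100 = 28.14.

28.14


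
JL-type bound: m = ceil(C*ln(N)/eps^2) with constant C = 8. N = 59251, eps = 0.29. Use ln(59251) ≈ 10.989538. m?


ln(59251) ≈ 10.989538.
eps^2 = 0.29^2 = 0.0841.
C*ln(N)/eps^2 ≈ 8*10.989538/0.0841 ≈ 1045.3782.
m = ceil(1045.3782) = 1046.

1046


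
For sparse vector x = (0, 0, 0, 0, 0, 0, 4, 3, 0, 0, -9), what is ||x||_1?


Non-zero entries: [(6, 4), (7, 3), (10, -9)]
Absolute values: [4, 3, 9]
||x||_1 = sum = 16.

16


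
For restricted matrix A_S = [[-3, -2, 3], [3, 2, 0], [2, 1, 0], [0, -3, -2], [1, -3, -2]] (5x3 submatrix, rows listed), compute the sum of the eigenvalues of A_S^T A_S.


Sum of eigenvalues of A_S^T A_S = trace(A_S^T A_S) = sum of squared column norms of A_S.
A_S^T A_S diagonal: [23, 27, 17].
trace = 23 + 27 + 17 = 67.

67


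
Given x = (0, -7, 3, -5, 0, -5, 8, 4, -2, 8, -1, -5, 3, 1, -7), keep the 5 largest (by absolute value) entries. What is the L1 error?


Sorted |x_i| descending: [8, 8, 7, 7, 5, 5, 5, 4, 3, 3, 2, 1, 1, 0, 0]
Keep top 5: [8, 8, 7, 7, 5]
Tail entries: [5, 5, 4, 3, 3, 2, 1, 1, 0, 0]
L1 error = sum of tail = 24.

24


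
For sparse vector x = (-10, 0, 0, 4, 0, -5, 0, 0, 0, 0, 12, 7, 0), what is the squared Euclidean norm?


Non-zero entries: [(0, -10), (3, 4), (5, -5), (10, 12), (11, 7)]
Squares: [100, 16, 25, 144, 49]
||x||_2^2 = sum = 334.

334


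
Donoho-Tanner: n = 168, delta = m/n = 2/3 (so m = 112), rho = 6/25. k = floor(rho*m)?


m = 2/3*168 = 112.
rho = 6/25.
rho*m = 6/25*112 = 26.88.
k = floor(26.88) = 26.

26


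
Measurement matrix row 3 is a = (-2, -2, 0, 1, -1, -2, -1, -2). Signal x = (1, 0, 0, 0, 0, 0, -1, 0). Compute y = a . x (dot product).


Non-zero terms: ['-2*1', '-1*-1']
Products: [-2, 1]
y = sum = -1.

-1


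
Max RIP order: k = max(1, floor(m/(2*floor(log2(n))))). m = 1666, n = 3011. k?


floor(log2(3011)) = 11.
2*11 = 22.
m/(2*floor(log2(n))) = 1666/22 ≈ 75.7273.
floor = 75.
k = max(1, 75) = 75.

75


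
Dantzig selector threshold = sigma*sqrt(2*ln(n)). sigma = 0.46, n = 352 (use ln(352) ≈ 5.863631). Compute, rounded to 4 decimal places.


ln(352) ≈ 5.863631.
2*ln(n) ≈ 11.727262.
sqrt(2*ln(n)) ≈ sqrt(11.727262) ≈ 3.424509.
threshold ≈ 0.46*3.424509 = 1.57527414 ≈ 1.5753.

1.5753


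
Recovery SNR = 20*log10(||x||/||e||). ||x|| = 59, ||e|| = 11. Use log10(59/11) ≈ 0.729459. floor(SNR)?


||x||/||e|| = 59/11.
log10(59/11) ≈ 0.729459.
20*log10(||x||/||e||) ≈ 20*0.729459 = 14.58918.
floor(14.58918) = 14.

14


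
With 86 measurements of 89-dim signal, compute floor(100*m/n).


100*m/n = 100*86/89 ≈ 96.6292.
floor = 96.

96


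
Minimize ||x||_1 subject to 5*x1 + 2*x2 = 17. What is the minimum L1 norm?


Axis intercepts:
  x1 = 17/5, x2 = 0: L1 = 17/5
  x1 = 0, x2 = 17/2: L1 = 17/2
x* = (17/5, 0)
||x*||_1 = 17/5.

17/5


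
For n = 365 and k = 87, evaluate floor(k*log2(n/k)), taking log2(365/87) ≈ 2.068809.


log2(n/k) = log2(365/87) ≈ 2.068809.
k*log2(n/k) ≈ 87*2.068809 = 179.986383.
floor(179.986383) = 179.

179


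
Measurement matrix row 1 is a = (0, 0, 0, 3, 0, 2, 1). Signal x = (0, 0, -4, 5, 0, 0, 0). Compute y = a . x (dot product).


Non-zero terms: ['0*-4', '3*5']
Products: [0, 15]
y = sum = 15.

15


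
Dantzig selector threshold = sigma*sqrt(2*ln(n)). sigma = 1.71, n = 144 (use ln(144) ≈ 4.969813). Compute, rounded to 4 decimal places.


ln(144) ≈ 4.969813.
2*ln(n) ≈ 9.939626.
sqrt(2*ln(n)) ≈ sqrt(9.939626) ≈ 3.152717.
threshold ≈ 1.71*3.152717 = 5.39114607 ≈ 5.3911.

5.3911


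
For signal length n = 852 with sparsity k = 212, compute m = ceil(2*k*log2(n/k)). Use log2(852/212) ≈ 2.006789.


log2(n/k) = log2(852/212) ≈ 2.006789.
2*k*log2(n/k) ≈ 2*212*2.006789 = 850.878536.
m = ceil(850.878536) = 851.

851


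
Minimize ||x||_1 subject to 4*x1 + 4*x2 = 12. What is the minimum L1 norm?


Axis intercepts:
  x1 = 3, x2 = 0: L1 = 3
  x1 = 0, x2 = 3: L1 = 3
x* = (3, 0)
||x*||_1 = 3.

3


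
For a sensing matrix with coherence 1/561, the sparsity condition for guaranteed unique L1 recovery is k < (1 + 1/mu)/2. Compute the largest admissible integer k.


1/mu = 561.
1 + 1/mu = 562.
(1 + 1/mu)/2 = 281 is an integer and the inequality is strict, so k_max = 281 - 1 = 280.

280


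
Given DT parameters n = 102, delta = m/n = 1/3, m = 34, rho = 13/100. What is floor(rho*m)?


m = 1/3*102 = 34.
rho = 13/100.
rho*m = 13/100*34 = 4.42.
k = floor(4.42) = 4.

4


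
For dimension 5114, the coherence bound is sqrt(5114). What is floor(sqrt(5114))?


71^2 = 5041 <= 5114 < 5184 = 72^2, so 71 <= sqrt(5114) < 72.
floor(sqrt(5114)) = 71.

71


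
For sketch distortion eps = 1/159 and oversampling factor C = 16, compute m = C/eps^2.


1/eps = 159.
(1/eps)^2 = 25281.
m = 16*25281 = 404496.

404496


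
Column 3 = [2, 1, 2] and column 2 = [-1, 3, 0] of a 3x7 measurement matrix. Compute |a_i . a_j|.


Inner product: 2*-1 + 1*3 + 2*0
Products: [-2, 3, 0]
Sum = 1.
|dot| = 1.

1


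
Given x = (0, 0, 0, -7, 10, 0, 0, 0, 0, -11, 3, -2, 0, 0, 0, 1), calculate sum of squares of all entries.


Non-zero entries: [(3, -7), (4, 10), (9, -11), (10, 3), (11, -2), (15, 1)]
Squares: [49, 100, 121, 9, 4, 1]
||x||_2^2 = sum = 284.

284


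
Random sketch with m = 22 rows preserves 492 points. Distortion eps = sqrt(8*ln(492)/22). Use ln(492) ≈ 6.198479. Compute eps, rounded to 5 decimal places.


ln(492) ≈ 6.198479.
8*ln(N)/m ≈ 8*6.198479/22 ≈ 2.25399236.
eps = sqrt(2.25399236) ≈ 1.5013302 ≈ 1.50133.

1.50133


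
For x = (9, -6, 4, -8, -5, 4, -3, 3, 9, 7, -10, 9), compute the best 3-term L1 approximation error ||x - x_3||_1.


Sorted |x_i| descending: [10, 9, 9, 9, 8, 7, 6, 5, 4, 4, 3, 3]
Keep top 3: [10, 9, 9]
Tail entries: [9, 8, 7, 6, 5, 4, 4, 3, 3]
L1 error = sum of tail = 49.

49


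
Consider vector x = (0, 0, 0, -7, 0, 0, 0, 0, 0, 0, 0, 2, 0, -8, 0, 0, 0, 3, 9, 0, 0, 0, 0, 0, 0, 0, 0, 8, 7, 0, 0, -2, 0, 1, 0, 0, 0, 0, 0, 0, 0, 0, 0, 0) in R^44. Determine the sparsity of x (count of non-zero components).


Non-zero positions: [3, 11, 13, 17, 18, 27, 28, 31, 33].
Sparsity = 9.

9


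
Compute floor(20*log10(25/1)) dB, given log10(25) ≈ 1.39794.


||x||/||e|| = 25/1 = 25.
log10(25) ≈ 1.39794.
20*log10(||x||/||e||) ≈ 20*1.39794 = 27.9588.
floor(27.9588) = 27.

27


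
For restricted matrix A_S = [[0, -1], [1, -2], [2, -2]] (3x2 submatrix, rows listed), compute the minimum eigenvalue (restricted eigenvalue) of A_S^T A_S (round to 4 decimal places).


A_S^T A_S = [[5, -6], [-6, 9]].
trace = 14.
det = 9.
disc = trace^2 - 4*det = 196 - 4*9 = 160.
sqrt(160) ≈ 12.649111.
lam_min = (14 - sqrt(160))/2 ≈ (14 - 12.649111)/2 = 0.6754445 ≈ 0.6754.

0.6754


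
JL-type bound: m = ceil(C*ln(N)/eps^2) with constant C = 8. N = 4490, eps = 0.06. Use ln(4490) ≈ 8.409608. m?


ln(4490) ≈ 8.409608.
eps^2 = 0.06^2 = 0.0036.
C*ln(N)/eps^2 ≈ 8*8.409608/0.0036 ≈ 18688.0178.
m = ceil(18688.0178) = 18689.

18689


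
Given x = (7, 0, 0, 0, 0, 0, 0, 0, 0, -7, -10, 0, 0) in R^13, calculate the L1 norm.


Non-zero entries: [(0, 7), (9, -7), (10, -10)]
Absolute values: [7, 7, 10]
||x||_1 = sum = 24.

24


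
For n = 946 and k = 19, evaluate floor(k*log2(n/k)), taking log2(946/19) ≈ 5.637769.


log2(n/k) = log2(946/19) ≈ 5.637769.
k*log2(n/k) ≈ 19*5.637769 = 107.117611.
floor(107.117611) = 107.

107


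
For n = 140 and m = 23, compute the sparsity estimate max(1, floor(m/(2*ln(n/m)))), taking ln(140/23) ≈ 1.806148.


n/m = 140/23.
ln(n/m) ≈ 1.806148.
2*ln(n/m) ≈ 3.612296.
m/(2*ln(n/m)) ≈ 23/3.612296 ≈ 6.3671.
floor = 6.
k_max = max(1, 6) = 6.

6


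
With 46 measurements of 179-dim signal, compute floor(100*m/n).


100*m/n = 100*46/179 ≈ 25.6983.
floor = 25.

25


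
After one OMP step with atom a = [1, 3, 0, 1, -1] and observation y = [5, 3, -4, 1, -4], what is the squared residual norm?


a^T a = 12.
a^T y = 19.
coeff = 19/12 = 19/12.
||r||^2 = 443/12.

443/12


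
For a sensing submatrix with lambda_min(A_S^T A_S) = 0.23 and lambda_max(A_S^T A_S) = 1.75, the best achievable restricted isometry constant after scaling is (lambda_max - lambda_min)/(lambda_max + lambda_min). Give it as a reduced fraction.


lambda_max - lambda_min = 1.75 - 0.23 = 1.52.
lambda_max + lambda_min = 1.75 + 0.23 = 1.98.
delta = 1.52/1.98 = 152/198 = 76/99.

76/99


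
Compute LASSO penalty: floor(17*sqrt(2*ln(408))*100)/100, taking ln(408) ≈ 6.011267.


ln(408) ≈ 6.011267.
2*ln(n) ≈ 12.022534.
sqrt(2*ln(n)) ≈ sqrt(12.022534) ≈ 3.467353.
lambda ≈ 17*3.467353 = 58.945001.
floor(lambda*100)/100 = 58.94.

58.94


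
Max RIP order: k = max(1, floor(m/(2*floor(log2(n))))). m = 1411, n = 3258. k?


floor(log2(3258)) = 11.
2*11 = 22.
m/(2*floor(log2(n))) = 1411/22 ≈ 64.1364.
floor = 64.
k = max(1, 64) = 64.

64


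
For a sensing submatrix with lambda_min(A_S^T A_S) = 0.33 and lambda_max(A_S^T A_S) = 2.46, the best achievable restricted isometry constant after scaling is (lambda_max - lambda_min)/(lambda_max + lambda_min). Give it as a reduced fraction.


lambda_max - lambda_min = 2.46 - 0.33 = 2.13.
lambda_max + lambda_min = 2.46 + 0.33 = 2.79.
delta = 2.13/2.79 = 213/279 = 71/93.

71/93


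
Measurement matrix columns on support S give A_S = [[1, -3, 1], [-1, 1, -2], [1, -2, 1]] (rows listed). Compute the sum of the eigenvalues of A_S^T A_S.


Sum of eigenvalues of A_S^T A_S = trace(A_S^T A_S) = sum of squared column norms of A_S.
A_S^T A_S diagonal: [3, 14, 6].
trace = 3 + 14 + 6 = 23.

23


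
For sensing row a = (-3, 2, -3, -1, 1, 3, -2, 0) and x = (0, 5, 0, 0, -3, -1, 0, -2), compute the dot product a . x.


Non-zero terms: ['2*5', '1*-3', '3*-1', '0*-2']
Products: [10, -3, -3, 0]
y = sum = 4.

4


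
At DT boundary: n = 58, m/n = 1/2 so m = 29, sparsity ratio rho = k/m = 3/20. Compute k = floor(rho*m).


m = 1/2*58 = 29.
rho = 3/20.
rho*m = 3/20*29 = 4.35.
k = floor(4.35) = 4.

4


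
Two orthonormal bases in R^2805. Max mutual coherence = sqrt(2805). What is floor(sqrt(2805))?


52^2 = 2704 <= 2805 < 2809 = 53^2, so 52 <= sqrt(2805) < 53.
floor(sqrt(2805)) = 52.

52


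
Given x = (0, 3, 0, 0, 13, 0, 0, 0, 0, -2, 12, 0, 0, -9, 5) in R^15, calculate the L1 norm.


Non-zero entries: [(1, 3), (4, 13), (9, -2), (10, 12), (13, -9), (14, 5)]
Absolute values: [3, 13, 2, 12, 9, 5]
||x||_1 = sum = 44.

44


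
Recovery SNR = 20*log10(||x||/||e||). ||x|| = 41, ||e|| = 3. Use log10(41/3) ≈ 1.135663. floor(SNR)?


||x||/||e|| = 41/3.
log10(41/3) ≈ 1.135663.
20*log10(||x||/||e||) ≈ 20*1.135663 = 22.71326.
floor(22.71326) = 22.

22


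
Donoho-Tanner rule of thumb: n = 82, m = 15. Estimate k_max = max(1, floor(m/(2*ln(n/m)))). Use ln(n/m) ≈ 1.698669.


n/m = 82/15.
ln(n/m) ≈ 1.698669.
2*ln(n/m) ≈ 3.397338.
m/(2*ln(n/m)) ≈ 15/3.397338 ≈ 4.4152.
floor = 4.
k_max = max(1, 4) = 4.

4


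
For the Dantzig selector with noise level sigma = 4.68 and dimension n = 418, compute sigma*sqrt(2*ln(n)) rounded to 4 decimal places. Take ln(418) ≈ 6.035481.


ln(418) ≈ 6.035481.
2*ln(n) ≈ 12.070962.
sqrt(2*ln(n)) ≈ sqrt(12.070962) ≈ 3.474329.
threshold ≈ 4.68*3.474329 = 16.25985972 ≈ 16.2599.

16.2599


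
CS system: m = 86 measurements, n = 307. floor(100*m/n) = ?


100*m/n = 100*86/307 ≈ 28.013.
floor = 28.

28


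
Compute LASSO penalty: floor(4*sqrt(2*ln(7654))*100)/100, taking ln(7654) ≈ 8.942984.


ln(7654) ≈ 8.942984.
2*ln(n) ≈ 17.885968.
sqrt(2*ln(n)) ≈ sqrt(17.885968) ≈ 4.229181.
lambda ≈ 4*4.229181 = 16.916724.
floor(lambda*100)/100 = 16.91.

16.91


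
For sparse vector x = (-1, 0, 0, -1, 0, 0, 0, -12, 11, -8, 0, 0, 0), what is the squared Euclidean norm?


Non-zero entries: [(0, -1), (3, -1), (7, -12), (8, 11), (9, -8)]
Squares: [1, 1, 144, 121, 64]
||x||_2^2 = sum = 331.

331
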